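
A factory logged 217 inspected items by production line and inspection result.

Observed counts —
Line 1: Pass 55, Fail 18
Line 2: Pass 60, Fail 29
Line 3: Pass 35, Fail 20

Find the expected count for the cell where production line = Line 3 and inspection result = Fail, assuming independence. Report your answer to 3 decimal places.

16.982

Row total (Line 3) = 55; column total (Fail) = 67; grand total N = 217.
Expected count = (row total × column total) / N = 55 × 67 / 217 = 16.982.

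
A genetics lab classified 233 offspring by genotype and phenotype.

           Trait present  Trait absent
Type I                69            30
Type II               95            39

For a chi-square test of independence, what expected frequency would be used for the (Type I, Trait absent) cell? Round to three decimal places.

Row total (Type I) = 99; column total (Trait absent) = 69; grand total N = 233.
Expected count = (row total × column total) / N = 99 × 69 / 233 = 29.318.

29.318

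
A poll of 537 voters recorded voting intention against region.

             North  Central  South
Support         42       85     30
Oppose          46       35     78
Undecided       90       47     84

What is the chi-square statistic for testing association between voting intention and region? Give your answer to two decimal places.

64.86

Row totals: 157, 159, 221. Column totals: 178, 167, 192. Grand total N = 537.
Expected counts (row total × column total / N):
  Support, North: 157×178/537 = 52.041
  Support, Central: 157×167/537 = 48.825
  Support, South: 157×192/537 = 56.134
  Oppose, North: 159×178/537 = 52.704
  Oppose, Central: 159×167/537 = 49.447
  Oppose, South: 159×192/537 = 56.849
  Undecided, North: 221×178/537 = 73.255
  Undecided, Central: 221×167/537 = 68.728
  Undecided, South: 221×192/537 = 79.017
Contributions (O − E)²/E:
  (42 − 52.041)²/52.041 = 1.9374
  (85 − 48.825)²/48.825 = 26.8025
  (30 − 56.134)²/56.134 = 12.1671
  (46 − 52.704)²/52.704 = 0.8528
  (35 − 49.447)²/49.447 = 4.2210
  (78 − 56.849)²/56.849 = 7.8694
  (90 − 73.255)²/73.255 = 3.8277
  (47 − 68.728)²/68.728 = 6.8692
  (84 − 79.017)²/79.017 = 0.3142
χ² = 1.9374 + 26.8025 + 12.1671 + 0.8528 + 4.2210 + 7.8694 + 3.8277 + 6.8692 + 0.3142 = 64.86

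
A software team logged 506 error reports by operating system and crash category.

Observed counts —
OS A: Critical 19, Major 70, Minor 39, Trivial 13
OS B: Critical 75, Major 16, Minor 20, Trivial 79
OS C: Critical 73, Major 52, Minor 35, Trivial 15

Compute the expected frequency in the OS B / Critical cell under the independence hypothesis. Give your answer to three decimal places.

62.708

Row total (OS B) = 190; column total (Critical) = 167; grand total N = 506.
Expected count = (row total × column total) / N = 190 × 167 / 506 = 62.708.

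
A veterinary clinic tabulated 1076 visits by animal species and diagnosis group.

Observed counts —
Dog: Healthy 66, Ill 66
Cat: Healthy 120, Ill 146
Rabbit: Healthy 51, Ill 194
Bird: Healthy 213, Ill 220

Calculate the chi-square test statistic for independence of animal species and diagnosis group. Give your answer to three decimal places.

58.908

Row totals: 132, 266, 245, 433. Column totals: 450, 626. Grand total N = 1076.
Expected counts (row total × column total / N):
  Dog, Healthy: 132×450/1076 = 55.2045
  Dog, Ill: 132×626/1076 = 76.7955
  Cat, Healthy: 266×450/1076 = 111.2454
  Cat, Ill: 266×626/1076 = 154.7546
  Rabbit, Healthy: 245×450/1076 = 102.4628
  Rabbit, Ill: 245×626/1076 = 142.5372
  Bird, Healthy: 433×450/1076 = 181.0874
  Bird, Ill: 433×626/1076 = 251.9126
Contributions (O − E)²/E:
  (66 − 55.2045)²/55.2045 = 2.1111
  (66 − 76.7955)²/76.7955 = 1.5176
  (120 − 111.2454)²/111.2454 = 0.6890
  (146 − 154.7546)²/154.7546 = 0.4953
  (51 − 102.4628)²/102.4628 = 25.8476
  (194 − 142.5372)²/142.5372 = 18.5806
  (213 − 181.0874)²/181.0874 = 5.6239
  (220 − 251.9126)²/251.9126 = 4.0427
χ² = 2.1111 + 1.5176 + 0.6890 + 0.4953 + 25.8476 + 18.5806 + 5.6239 + 4.0427 = 58.908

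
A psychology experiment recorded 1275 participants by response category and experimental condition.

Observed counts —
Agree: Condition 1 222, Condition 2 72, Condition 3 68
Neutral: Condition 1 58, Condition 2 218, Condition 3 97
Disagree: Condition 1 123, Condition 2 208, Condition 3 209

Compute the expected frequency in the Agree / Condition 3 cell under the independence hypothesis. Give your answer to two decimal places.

Row total (Agree) = 362; column total (Condition 3) = 374; grand total N = 1275.
Expected count = (row total × column total) / N = 362 × 374 / 1275 = 106.19.

106.19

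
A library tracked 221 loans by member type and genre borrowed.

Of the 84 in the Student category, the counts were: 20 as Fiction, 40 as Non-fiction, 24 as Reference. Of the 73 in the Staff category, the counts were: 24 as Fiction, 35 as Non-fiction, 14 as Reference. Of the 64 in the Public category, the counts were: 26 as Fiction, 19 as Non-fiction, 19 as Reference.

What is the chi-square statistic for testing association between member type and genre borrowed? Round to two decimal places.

8.66

Row totals: 84, 73, 64. Column totals: 70, 94, 57. Grand total N = 221.
Expected counts (row total × column total / N):
  Student, Fiction: 84×70/221 = 26.606
  Student, Non-fiction: 84×94/221 = 35.729
  Student, Reference: 84×57/221 = 21.665
  Staff, Fiction: 73×70/221 = 23.122
  Staff, Non-fiction: 73×94/221 = 31.050
  Staff, Reference: 73×57/221 = 18.828
  Public, Fiction: 64×70/221 = 20.271
  Public, Non-fiction: 64×94/221 = 27.222
  Public, Reference: 64×57/221 = 16.507
Contributions (O − E)²/E:
  (20 − 26.606)²/26.606 = 1.6402
  (40 − 35.729)²/35.729 = 0.5106
  (24 − 21.665)²/21.665 = 0.2517
  (24 − 23.122)²/23.122 = 0.0333
  (35 − 31.050)²/31.050 = 0.5025
  (14 − 18.828)²/18.828 = 1.2380
  (26 − 20.271)²/20.271 = 1.6191
  (19 − 27.222)²/27.222 = 2.4833
  (19 − 16.507)²/16.507 = 0.3765
χ² = 1.6402 + 0.5106 + 0.2517 + 0.0333 + 0.5025 + 1.2380 + 1.6191 + 2.4833 + 0.3765 = 8.66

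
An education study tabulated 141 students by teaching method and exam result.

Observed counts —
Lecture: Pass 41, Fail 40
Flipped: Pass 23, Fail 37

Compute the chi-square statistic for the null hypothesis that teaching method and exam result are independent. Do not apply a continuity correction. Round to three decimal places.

Row totals: 81, 60. Column totals: 64, 77. Grand total N = 141.
Expected counts (row total × column total / N):
  Lecture, Pass: 81×64/141 = 36.7660
  Lecture, Fail: 81×77/141 = 44.2340
  Flipped, Pass: 60×64/141 = 27.2340
  Flipped, Fail: 60×77/141 = 32.7660
Contributions (O − E)²/E:
  (41 − 36.7660)²/36.7660 = 0.4876
  (40 − 44.2340)²/44.2340 = 0.4053
  (23 − 27.2340)²/27.2340 = 0.6582
  (37 − 32.7660)²/32.7660 = 0.5471
χ² = 0.4876 + 0.4053 + 0.6582 + 0.5471 = 2.098

2.098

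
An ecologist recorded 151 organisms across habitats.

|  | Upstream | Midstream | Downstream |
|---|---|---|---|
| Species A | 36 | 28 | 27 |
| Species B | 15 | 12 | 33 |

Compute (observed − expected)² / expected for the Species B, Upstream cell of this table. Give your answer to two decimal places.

1.37

Row total (Species B) = 60; column total (Upstream) = 51; N = 151.
Expected count E = 60 × 51 / 151 = 20.265.
Contribution = (O − E)²/E = (15 − 20.265)² / 20.265 = 1.37.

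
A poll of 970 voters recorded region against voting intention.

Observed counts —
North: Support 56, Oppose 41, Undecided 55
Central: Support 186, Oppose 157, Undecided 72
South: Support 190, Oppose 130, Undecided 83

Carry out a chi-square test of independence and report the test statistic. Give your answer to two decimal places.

Row totals: 152, 415, 403. Column totals: 432, 328, 210. Grand total N = 970.
Expected counts (row total × column total / N):
  North, Support: 152×432/970 = 67.695
  North, Oppose: 152×328/970 = 51.398
  North, Undecided: 152×210/970 = 32.907
  Central, Support: 415×432/970 = 184.825
  Central, Oppose: 415×328/970 = 140.330
  Central, Undecided: 415×210/970 = 89.845
  South, Support: 403×432/970 = 179.480
  South, Oppose: 403×328/970 = 136.272
  South, Undecided: 403×210/970 = 87.247
Contributions (O − E)²/E:
  (56 − 67.695)²/67.695 = 2.0204
  (41 − 51.398)²/51.398 = 2.1036
  (55 − 32.907)²/32.907 = 14.8327
  (186 − 184.825)²/184.825 = 0.0075
  (157 − 140.330)²/140.330 = 1.9803
  (72 − 89.845)²/89.845 = 3.5444
  (190 − 179.480)²/179.480 = 0.6166
  (130 − 136.272)²/136.272 = 0.2887
  (83 − 87.247)²/87.247 = 0.2067
χ² = 2.0204 + 2.1036 + 14.8327 + 0.0075 + 1.9803 + 3.5444 + 0.6166 + 0.2887 + 0.2067 = 25.60

25.60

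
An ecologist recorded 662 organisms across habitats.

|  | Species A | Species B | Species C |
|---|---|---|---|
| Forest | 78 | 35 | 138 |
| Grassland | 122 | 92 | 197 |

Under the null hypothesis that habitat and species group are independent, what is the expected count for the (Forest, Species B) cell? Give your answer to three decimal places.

48.153

Row total (Forest) = 251; column total (Species B) = 127; grand total N = 662.
Expected count = (row total × column total) / N = 251 × 127 / 662 = 48.153.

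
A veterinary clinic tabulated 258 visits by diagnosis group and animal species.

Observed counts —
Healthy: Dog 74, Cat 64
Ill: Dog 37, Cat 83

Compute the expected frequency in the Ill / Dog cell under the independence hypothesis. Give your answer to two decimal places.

Row total (Ill) = 120; column total (Dog) = 111; grand total N = 258.
Expected count = (row total × column total) / N = 120 × 111 / 258 = 51.63.

51.63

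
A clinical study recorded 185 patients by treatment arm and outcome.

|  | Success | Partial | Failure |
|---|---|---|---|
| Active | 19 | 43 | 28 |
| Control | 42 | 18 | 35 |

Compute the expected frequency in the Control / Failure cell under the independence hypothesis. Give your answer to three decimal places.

32.351

Row total (Control) = 95; column total (Failure) = 63; grand total N = 185.
Expected count = (row total × column total) / N = 95 × 63 / 185 = 32.351.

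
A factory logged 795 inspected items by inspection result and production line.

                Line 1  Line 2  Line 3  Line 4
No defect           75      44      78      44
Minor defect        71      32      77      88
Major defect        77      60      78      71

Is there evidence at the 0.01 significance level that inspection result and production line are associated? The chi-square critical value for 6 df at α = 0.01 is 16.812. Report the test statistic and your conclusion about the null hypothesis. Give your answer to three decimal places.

Row totals: 241, 268, 286. Column totals: 223, 136, 233, 203. Grand total N = 795.
Expected counts (row total × column total / N):
  No defect, Line 1: 241×223/795 = 67.6013
  No defect, Line 2: 241×136/795 = 41.2277
  No defect, Line 3: 241×233/795 = 70.6327
  No defect, Line 4: 241×203/795 = 61.5384
  Minor defect, Line 1: 268×223/795 = 75.1748
  Minor defect, Line 2: 268×136/795 = 45.8465
  Minor defect, Line 3: 268×233/795 = 78.5459
  Minor defect, Line 4: 268×203/795 = 68.4327
  Major defect, Line 1: 286×223/795 = 80.2239
  Major defect, Line 2: 286×136/795 = 48.9258
  Major defect, Line 3: 286×233/795 = 83.8214
  Major defect, Line 4: 286×203/795 = 73.0289
Contributions (O − E)²/E:
  (75 − 67.6013)²/67.6013 = 0.8098
  (44 − 41.2277)²/41.2277 = 0.1864
  (78 − 70.6327)²/70.6327 = 0.7684
  (44 − 61.5384)²/61.5384 = 4.9984
  (71 − 75.1748)²/75.1748 = 0.2318
  (32 − 45.8465)²/45.8465 = 4.1819
  (77 − 78.5459)²/78.5459 = 0.0304
  (88 − 68.4327)²/68.4327 = 5.5950
  (77 − 80.2239)²/80.2239 = 0.1296
  (60 − 48.9258)²/48.9258 = 2.5066
  (78 − 83.8214)²/83.8214 = 0.4043
  (71 − 73.0289)²/73.0289 = 0.0564
χ² = 0.8098 + 0.1864 + 0.7684 + 4.9984 + 0.2318 + 4.1819 + 0.0304 + 5.5950 + 0.1296 + 2.5066 + 0.4043 + 0.0564 = 19.899
df = (3−1)(4−1) = 6. Since 19.899 > 16.812, reject the null hypothesis of independence at α = 0.01.

19.899; reject H₀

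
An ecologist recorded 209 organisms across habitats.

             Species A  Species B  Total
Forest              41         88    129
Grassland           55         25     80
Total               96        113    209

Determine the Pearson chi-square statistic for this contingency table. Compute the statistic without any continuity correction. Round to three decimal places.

Grand total N = 209.
Expected counts (row total × column total / N):
  Forest, Species A: 129×96/209 = 59.2536
  Forest, Species B: 129×113/209 = 69.7464
  Grassland, Species A: 80×96/209 = 36.7464
  Grassland, Species B: 80×113/209 = 43.2536
Contributions (O − E)²/E:
  (41 − 59.2536)²/59.2536 = 5.6232
  (88 − 69.7464)²/69.7464 = 4.7772
  (55 − 36.7464)²/36.7464 = 9.0674
  (25 − 43.2536)²/43.2536 = 7.7033
χ² = 5.6232 + 4.7772 + 9.0674 + 7.7033 = 27.171

27.171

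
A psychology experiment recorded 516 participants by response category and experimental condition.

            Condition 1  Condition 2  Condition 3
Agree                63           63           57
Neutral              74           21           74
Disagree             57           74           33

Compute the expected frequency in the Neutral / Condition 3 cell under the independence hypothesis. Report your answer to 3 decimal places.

53.713

Row total (Neutral) = 169; column total (Condition 3) = 164; grand total N = 516.
Expected count = (row total × column total) / N = 169 × 164 / 516 = 53.713.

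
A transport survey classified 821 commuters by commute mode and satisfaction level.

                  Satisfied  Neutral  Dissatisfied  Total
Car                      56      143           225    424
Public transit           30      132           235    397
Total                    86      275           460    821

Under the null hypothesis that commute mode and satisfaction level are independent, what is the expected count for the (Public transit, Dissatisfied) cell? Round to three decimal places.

Row total (Public transit) = 397; column total (Dissatisfied) = 460; grand total N = 821.
Expected count = (row total × column total) / N = 397 × 460 / 821 = 222.436.

222.436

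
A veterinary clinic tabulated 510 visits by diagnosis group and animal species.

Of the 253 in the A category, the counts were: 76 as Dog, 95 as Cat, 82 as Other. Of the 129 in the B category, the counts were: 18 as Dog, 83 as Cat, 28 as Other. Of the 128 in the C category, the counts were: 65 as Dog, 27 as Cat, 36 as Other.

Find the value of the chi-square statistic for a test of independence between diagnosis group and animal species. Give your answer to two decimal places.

62.36

Row totals: 253, 129, 128. Column totals: 159, 205, 146. Grand total N = 510.
Expected counts (row total × column total / N):
  A, Dog: 253×159/510 = 78.876
  A, Cat: 253×205/510 = 101.696
  A, Other: 253×146/510 = 72.427
  B, Dog: 129×159/510 = 40.218
  B, Cat: 129×205/510 = 51.853
  B, Other: 129×146/510 = 36.929
  C, Dog: 128×159/510 = 39.906
  C, Cat: 128×205/510 = 51.451
  C, Other: 128×146/510 = 36.643
Contributions (O − E)²/E:
  (76 − 78.876)²/78.876 = 0.1049
  (95 − 101.696)²/101.696 = 0.4409
  (82 − 72.427)²/72.427 = 1.2653
  (18 − 40.218)²/40.218 = 12.2741
  (83 − 51.853)²/51.853 = 18.7093
  (28 − 36.929)²/36.929 = 2.1589
  (65 − 39.906)²/39.906 = 15.7798
  (27 − 51.451)²/51.451 = 11.6198
  (36 − 36.643)²/36.643 = 0.0113
χ² = 0.1049 + 0.4409 + 1.2653 + 12.2741 + 18.7093 + 2.1589 + 15.7798 + 11.6198 + 0.0113 = 62.36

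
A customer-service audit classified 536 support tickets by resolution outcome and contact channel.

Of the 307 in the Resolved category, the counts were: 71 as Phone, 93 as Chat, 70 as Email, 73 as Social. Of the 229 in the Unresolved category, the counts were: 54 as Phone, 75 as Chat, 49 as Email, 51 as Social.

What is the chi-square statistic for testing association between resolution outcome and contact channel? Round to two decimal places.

Row totals: 307, 229. Column totals: 125, 168, 119, 124. Grand total N = 536.
Expected counts (row total × column total / N):
  Resolved, Phone: 307×125/536 = 71.595
  Resolved, Chat: 307×168/536 = 96.224
  Resolved, Email: 307×119/536 = 68.159
  Resolved, Social: 307×124/536 = 71.022
  Unresolved, Phone: 229×125/536 = 53.405
  Unresolved, Chat: 229×168/536 = 71.776
  Unresolved, Email: 229×119/536 = 50.841
  Unresolved, Social: 229×124/536 = 52.978
Contributions (O − E)²/E:
  (71 − 71.595)²/71.595 = 0.0049
  (93 − 96.224)²/96.224 = 0.1080
  (70 − 68.159)²/68.159 = 0.0497
  (73 − 71.022)²/71.022 = 0.0551
  (54 − 53.405)²/53.405 = 0.0066
  (75 − 71.776)²/71.776 = 0.1448
  (49 − 50.841)²/50.841 = 0.0667
  (51 − 52.978)²/52.978 = 0.0739
χ² = 0.0049 + 0.1080 + 0.0497 + 0.0551 + 0.0066 + 0.1448 + 0.0667 + 0.0739 = 0.51

0.51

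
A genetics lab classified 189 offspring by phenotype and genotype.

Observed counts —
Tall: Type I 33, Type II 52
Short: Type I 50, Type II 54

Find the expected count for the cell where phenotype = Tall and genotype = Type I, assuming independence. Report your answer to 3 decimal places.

Row total (Tall) = 85; column total (Type I) = 83; grand total N = 189.
Expected count = (row total × column total) / N = 85 × 83 / 189 = 37.328.

37.328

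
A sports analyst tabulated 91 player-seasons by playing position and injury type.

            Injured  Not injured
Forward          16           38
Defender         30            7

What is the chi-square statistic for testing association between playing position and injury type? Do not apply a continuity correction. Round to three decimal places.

23.252

Row totals: 54, 37. Column totals: 46, 45. Grand total N = 91.
Expected counts (row total × column total / N):
  Forward, Injured: 54×46/91 = 27.2967
  Forward, Not injured: 54×45/91 = 26.7033
  Defender, Injured: 37×46/91 = 18.7033
  Defender, Not injured: 37×45/91 = 18.2967
Contributions (O − E)²/E:
  (16 − 27.2967)²/27.2967 = 4.6751
  (38 − 26.7033)²/26.7033 = 4.7790
  (30 − 18.7033)²/18.7033 = 6.8232
  (7 − 18.2967)²/18.2967 = 6.9748
χ² = 4.6751 + 4.7790 + 6.8232 + 6.9748 = 23.252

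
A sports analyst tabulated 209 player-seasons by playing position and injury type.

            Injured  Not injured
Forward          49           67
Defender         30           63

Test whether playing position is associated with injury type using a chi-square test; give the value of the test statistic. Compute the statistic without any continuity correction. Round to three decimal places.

Row totals: 116, 93. Column totals: 79, 130. Grand total N = 209.
Expected counts (row total × column total / N):
  Forward, Injured: 116×79/209 = 43.8469
  Forward, Not injured: 116×130/209 = 72.1531
  Defender, Injured: 93×79/209 = 35.1531
  Defender, Not injured: 93×130/209 = 57.8469
Contributions (O − E)²/E:
  (49 − 43.8469)²/43.8469 = 0.6056
  (67 − 72.1531)²/72.1531 = 0.3680
  (30 − 35.1531)²/35.1531 = 0.7554
  (63 − 57.8469)²/57.8469 = 0.4590
χ² = 0.6056 + 0.3680 + 0.7554 + 0.4590 = 2.188

2.188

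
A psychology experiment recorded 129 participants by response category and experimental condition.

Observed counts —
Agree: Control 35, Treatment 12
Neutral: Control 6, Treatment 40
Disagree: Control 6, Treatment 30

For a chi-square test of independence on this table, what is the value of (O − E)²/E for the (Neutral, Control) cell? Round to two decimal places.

6.91

Row total (Neutral) = 46; column total (Control) = 47; N = 129.
Expected count E = 46 × 47 / 129 = 16.760.
Contribution = (O − E)²/E = (6 − 16.760)² / 16.760 = 6.91.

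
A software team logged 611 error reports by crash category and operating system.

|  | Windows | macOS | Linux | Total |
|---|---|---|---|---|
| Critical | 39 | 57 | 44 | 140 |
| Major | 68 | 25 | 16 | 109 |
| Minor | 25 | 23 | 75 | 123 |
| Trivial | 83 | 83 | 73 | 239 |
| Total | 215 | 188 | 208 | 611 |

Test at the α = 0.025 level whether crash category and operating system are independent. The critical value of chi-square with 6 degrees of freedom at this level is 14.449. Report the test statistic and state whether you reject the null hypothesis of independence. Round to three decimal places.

85.857; reject H₀

Grand total N = 611.
Expected counts (row total × column total / N):
  Critical, Windows: 140×215/611 = 49.2635
  Critical, macOS: 140×188/611 = 43.0769
  Critical, Linux: 140×208/611 = 47.6596
  Major, Windows: 109×215/611 = 38.3552
  Major, macOS: 109×188/611 = 33.5385
  Major, Linux: 109×208/611 = 37.1064
  Minor, Windows: 123×215/611 = 43.2815
  Minor, macOS: 123×188/611 = 37.8462
  Minor, Linux: 123×208/611 = 41.8723
  Trivial, Windows: 239×215/611 = 84.0998
  Trivial, macOS: 239×188/611 = 73.5385
  Trivial, Linux: 239×208/611 = 81.3617
Contributions (O − E)²/E:
  (39 − 49.2635)²/49.2635 = 2.1383
  (57 − 43.0769)²/43.0769 = 4.5002
  (44 − 47.6596)²/47.6596 = 0.2810
  (68 − 38.3552)²/38.3552 = 22.9125
  (25 − 33.5385)²/33.5385 = 2.1738
  (16 − 37.1064)²/37.1064 = 12.0055
  (25 − 43.2815)²/43.2815 = 7.7218
  (23 − 37.8462)²/37.8462 = 5.8238
  (75 − 41.8723)²/41.8723 = 26.2093
  (83 − 84.0998)²/84.0998 = 0.0144
  (83 − 73.5385)²/73.5385 = 1.2173
  (73 − 81.3617)²/81.3617 = 0.8593
χ² = 2.1383 + 4.5002 + 0.2810 + 22.9125 + 2.1738 + 12.0055 + 7.7218 + 5.8238 + 26.2093 + 0.0144 + 1.2173 + 0.8593 = 85.857
df = (4−1)(3−1) = 6. Since 85.857 > 14.449, reject the null hypothesis of independence at α = 0.025.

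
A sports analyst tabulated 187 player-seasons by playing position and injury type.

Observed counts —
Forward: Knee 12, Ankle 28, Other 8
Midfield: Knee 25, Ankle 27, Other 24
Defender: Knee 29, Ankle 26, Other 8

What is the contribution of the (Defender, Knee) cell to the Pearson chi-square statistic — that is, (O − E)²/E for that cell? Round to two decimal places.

2.06

Row total (Defender) = 63; column total (Knee) = 66; N = 187.
Expected count E = 63 × 66 / 187 = 22.235.
Contribution = (O − E)²/E = (29 − 22.235)² / 22.235 = 2.06.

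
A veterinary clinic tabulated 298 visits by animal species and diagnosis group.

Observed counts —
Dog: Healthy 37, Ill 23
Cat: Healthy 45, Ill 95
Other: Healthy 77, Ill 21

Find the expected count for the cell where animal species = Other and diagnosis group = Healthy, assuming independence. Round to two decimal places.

Row total (Other) = 98; column total (Healthy) = 159; grand total N = 298.
Expected count = (row total × column total) / N = 98 × 159 / 298 = 52.29.

52.29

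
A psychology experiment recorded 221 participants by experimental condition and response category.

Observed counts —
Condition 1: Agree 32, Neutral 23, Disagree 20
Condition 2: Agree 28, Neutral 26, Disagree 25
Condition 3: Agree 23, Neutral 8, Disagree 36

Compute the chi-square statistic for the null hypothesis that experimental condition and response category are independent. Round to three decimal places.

15.942

Row totals: 75, 79, 67. Column totals: 83, 57, 81. Grand total N = 221.
Expected counts (row total × column total / N):
  Condition 1, Agree: 75×83/221 = 28.1674
  Condition 1, Neutral: 75×57/221 = 19.3439
  Condition 1, Disagree: 75×81/221 = 27.4887
  Condition 2, Agree: 79×83/221 = 29.6697
  Condition 2, Neutral: 79×57/221 = 20.3756
  Condition 2, Disagree: 79×81/221 = 28.9548
  Condition 3, Agree: 67×83/221 = 25.1629
  Condition 3, Neutral: 67×57/221 = 17.2805
  Condition 3, Disagree: 67×81/221 = 24.5566
Contributions (O − E)²/E:
  (32 − 28.1674)²/28.1674 = 0.5215
  (23 − 19.3439)²/19.3439 = 0.6910
  (20 − 27.4887)²/27.4887 = 2.0401
  (28 − 29.6697)²/29.6697 = 0.0940
  (26 − 20.3756)²/20.3756 = 1.5525
  (25 − 28.9548)²/28.9548 = 0.5402
  (23 − 25.1629)²/25.1629 = 0.1859
  (8 − 17.2805)²/17.2805 = 4.9841
  (36 − 24.5566)²/24.5566 = 5.3326
χ² = 0.5215 + 0.6910 + 2.0401 + 0.0940 + 1.5525 + 0.5402 + 0.1859 + 4.9841 + 5.3326 = 15.942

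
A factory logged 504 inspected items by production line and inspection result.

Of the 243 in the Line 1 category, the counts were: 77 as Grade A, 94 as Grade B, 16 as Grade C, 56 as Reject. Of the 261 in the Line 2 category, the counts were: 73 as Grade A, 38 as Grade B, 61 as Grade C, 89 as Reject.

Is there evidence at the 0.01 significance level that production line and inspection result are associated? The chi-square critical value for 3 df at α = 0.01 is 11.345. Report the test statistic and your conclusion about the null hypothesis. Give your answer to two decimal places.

Row totals: 243, 261. Column totals: 150, 132, 77, 145. Grand total N = 504.
Expected counts (row total × column total / N):
  Line 1, Grade A: 243×150/504 = 72.321
  Line 1, Grade B: 243×132/504 = 63.643
  Line 1, Grade C: 243×77/504 = 37.125
  Line 1, Reject: 243×145/504 = 69.911
  Line 2, Grade A: 261×150/504 = 77.679
  Line 2, Grade B: 261×132/504 = 68.357
  Line 2, Grade C: 261×77/504 = 39.875
  Line 2, Reject: 261×145/504 = 75.089
Contributions (O − E)²/E:
  (77 − 72.321)²/72.321 = 0.3027
  (94 − 63.643)²/63.643 = 14.4799
  (16 − 37.125)²/37.125 = 12.0206
  (56 − 69.911)²/69.911 = 2.7680
  (73 − 77.679)²/77.679 = 0.2818
  (38 − 68.357)²/68.357 = 13.4814
  (61 − 39.875)²/39.875 = 11.1916
  (89 − 75.089)²/75.089 = 2.5772
χ² = 0.3027 + 14.4799 + 12.0206 + 2.7680 + 0.2818 + 13.4814 + 11.1916 + 2.5772 = 57.10
df = (2−1)(4−1) = 3. Since 57.10 > 11.345, reject the null hypothesis of independence at α = 0.01.

57.10; reject H₀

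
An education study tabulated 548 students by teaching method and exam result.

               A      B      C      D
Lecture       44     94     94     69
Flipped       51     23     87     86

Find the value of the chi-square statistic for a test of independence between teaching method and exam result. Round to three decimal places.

Row totals: 301, 247. Column totals: 95, 117, 181, 155. Grand total N = 548.
Expected counts (row total × column total / N):
  Lecture, A: 301×95/548 = 52.1807
  Lecture, B: 301×117/548 = 64.2646
  Lecture, C: 301×181/548 = 99.4179
  Lecture, D: 301×155/548 = 85.1369
  Flipped, A: 247×95/548 = 42.8193
  Flipped, B: 247×117/548 = 52.7354
  Flipped, C: 247×181/548 = 81.5821
  Flipped, D: 247×155/548 = 69.8631
Contributions (O − E)²/E:
  (44 − 52.1807)²/52.1807 = 1.2825
  (94 − 64.2646)²/64.2646 = 13.7586
  (94 − 99.4179)²/99.4179 = 0.2953
  (69 − 85.1369)²/85.1369 = 3.0586
  (51 − 42.8193)²/42.8193 = 1.5629
  (23 − 52.7354)²/52.7354 = 16.7666
  (87 − 81.5821)²/81.5821 = 0.3598
  (86 − 69.8631)²/69.8631 = 3.7273
χ² = 1.2825 + 13.7586 + 0.2953 + 3.0586 + 1.5629 + 16.7666 + 0.3598 + 3.7273 = 40.812

40.812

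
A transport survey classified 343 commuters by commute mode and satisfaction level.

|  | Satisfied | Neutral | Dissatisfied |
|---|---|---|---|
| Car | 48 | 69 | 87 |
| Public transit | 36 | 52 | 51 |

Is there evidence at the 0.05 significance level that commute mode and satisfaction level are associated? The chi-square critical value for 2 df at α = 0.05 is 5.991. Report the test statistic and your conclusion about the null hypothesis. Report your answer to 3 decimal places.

1.220; fail to reject H₀

Row totals: 204, 139. Column totals: 84, 121, 138. Grand total N = 343.
Expected counts (row total × column total / N):
  Car, Satisfied: 204×84/343 = 49.9592
  Car, Neutral: 204×121/343 = 71.9650
  Car, Dissatisfied: 204×138/343 = 82.0758
  Public transit, Satisfied: 139×84/343 = 34.0408
  Public transit, Neutral: 139×121/343 = 49.0350
  Public transit, Dissatisfied: 139×138/343 = 55.9242
Contributions (O − E)²/E:
  (48 − 49.9592)²/49.9592 = 0.0768
  (69 − 71.9650)²/71.9650 = 0.1222
  (87 − 82.0758)²/82.0758 = 0.2954
  (36 − 34.0408)²/34.0408 = 0.1128
  (52 − 49.0350)²/49.0350 = 0.1793
  (51 − 55.9242)²/55.9242 = 0.4336
χ² = 0.0768 + 0.1222 + 0.2954 + 0.1128 + 0.1793 + 0.4336 = 1.220
df = (2−1)(3−1) = 2. Since 1.220 < 5.991, fail to reject the null hypothesis of independence at α = 0.05.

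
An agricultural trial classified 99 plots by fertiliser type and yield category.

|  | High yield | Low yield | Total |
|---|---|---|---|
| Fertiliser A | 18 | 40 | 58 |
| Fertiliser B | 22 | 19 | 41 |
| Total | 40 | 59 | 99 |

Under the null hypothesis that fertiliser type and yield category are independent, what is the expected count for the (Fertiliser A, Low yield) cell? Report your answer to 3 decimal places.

34.566

Row total (Fertiliser A) = 58; column total (Low yield) = 59; grand total N = 99.
Expected count = (row total × column total) / N = 58 × 59 / 99 = 34.566.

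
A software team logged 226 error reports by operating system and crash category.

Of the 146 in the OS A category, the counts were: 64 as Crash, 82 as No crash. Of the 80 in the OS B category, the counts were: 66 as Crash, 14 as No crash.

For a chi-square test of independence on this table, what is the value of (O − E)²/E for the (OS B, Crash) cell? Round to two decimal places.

Row total (OS B) = 80; column total (Crash) = 130; N = 226.
Expected count E = 80 × 130 / 226 = 46.018.
Contribution = (O − E)²/E = (66 − 46.018)² / 46.018 = 8.68.

8.68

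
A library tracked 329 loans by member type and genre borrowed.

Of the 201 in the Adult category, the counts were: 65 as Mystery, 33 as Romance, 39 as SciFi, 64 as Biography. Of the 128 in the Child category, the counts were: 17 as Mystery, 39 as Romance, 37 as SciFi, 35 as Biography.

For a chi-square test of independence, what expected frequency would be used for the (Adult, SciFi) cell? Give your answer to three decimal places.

46.432

Row total (Adult) = 201; column total (SciFi) = 76; grand total N = 329.
Expected count = (row total × column total) / N = 201 × 76 / 329 = 46.432.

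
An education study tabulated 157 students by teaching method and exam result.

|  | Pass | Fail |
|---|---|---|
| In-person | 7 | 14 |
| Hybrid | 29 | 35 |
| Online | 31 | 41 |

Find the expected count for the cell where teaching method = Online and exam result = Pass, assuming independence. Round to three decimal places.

Row total (Online) = 72; column total (Pass) = 67; grand total N = 157.
Expected count = (row total × column total) / N = 72 × 67 / 157 = 30.726.

30.726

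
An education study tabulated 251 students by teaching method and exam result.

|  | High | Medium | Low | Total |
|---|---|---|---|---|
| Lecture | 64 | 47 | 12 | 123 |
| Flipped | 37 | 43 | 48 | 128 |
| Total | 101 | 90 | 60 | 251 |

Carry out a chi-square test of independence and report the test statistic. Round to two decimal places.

Grand total N = 251.
Expected counts (row total × column total / N):
  Lecture, High: 123×101/251 = 49.494
  Lecture, Medium: 123×90/251 = 44.104
  Lecture, Low: 123×60/251 = 29.402
  Flipped, High: 128×101/251 = 51.506
  Flipped, Medium: 128×90/251 = 45.896
  Flipped, Low: 128×60/251 = 30.598
Contributions (O − E)²/E:
  (64 − 49.494)²/49.494 = 4.2515
  (47 − 44.104)²/44.104 = 0.1902
  (12 − 29.402)²/29.402 = 10.2996
  (37 − 51.506)²/51.506 = 4.0854
  (43 − 45.896)²/45.896 = 0.1827
  (48 − 30.598)²/30.598 = 9.8970
χ² = 4.2515 + 0.1902 + 10.2996 + 4.0854 + 0.1827 + 9.8970 = 28.91

28.91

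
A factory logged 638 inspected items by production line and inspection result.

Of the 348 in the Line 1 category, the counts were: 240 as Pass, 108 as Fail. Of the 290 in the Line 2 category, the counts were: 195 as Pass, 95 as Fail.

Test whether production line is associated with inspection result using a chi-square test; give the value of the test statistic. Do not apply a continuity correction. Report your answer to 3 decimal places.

Row totals: 348, 290. Column totals: 435, 203. Grand total N = 638.
Expected counts (row total × column total / N):
  Line 1, Pass: 348×435/638 = 237.2727
  Line 1, Fail: 348×203/638 = 110.7273
  Line 2, Pass: 290×435/638 = 197.7273
  Line 2, Fail: 290×203/638 = 92.2727
Contributions (O − E)²/E:
  (240 − 237.2727)²/237.2727 = 0.0313
  (108 − 110.7273)²/110.7273 = 0.0672
  (195 − 197.7273)²/197.7273 = 0.0376
  (95 − 92.2727)²/92.2727 = 0.0806
χ² = 0.0313 + 0.0672 + 0.0376 + 0.0806 = 0.217

0.217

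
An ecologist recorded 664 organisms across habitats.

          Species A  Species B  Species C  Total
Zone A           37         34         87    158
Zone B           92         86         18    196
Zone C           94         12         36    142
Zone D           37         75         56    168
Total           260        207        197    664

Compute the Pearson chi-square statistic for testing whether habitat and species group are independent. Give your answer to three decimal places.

164.022

Grand total N = 664.
Expected counts (row total × column total / N):
  Zone A, Species A: 158×260/664 = 61.86747
  Zone A, Species B: 158×207/664 = 49.25602
  Zone A, Species C: 158×197/664 = 46.87651
  Zone B, Species A: 196×260/664 = 76.74699
  Zone B, Species B: 196×207/664 = 61.10241
  Zone B, Species C: 196×197/664 = 58.15060
  Zone C, Species A: 142×260/664 = 55.60241
  Zone C, Species B: 142×207/664 = 44.26807
  Zone C, Species C: 142×197/664 = 42.12952
  Zone D, Species A: 168×260/664 = 65.78313
  Zone D, Species B: 168×207/664 = 52.37349
  Zone D, Species C: 168×197/664 = 49.84337
Contributions (O − E)²/E:
  (37 − 61.86747)²/61.86747 = 9.9954
  (34 − 49.25602)²/49.25602 = 4.7252
  (87 − 46.87651)²/46.87651 = 34.3433
  (92 − 76.74699)²/76.74699 = 3.0314
  (86 − 61.10241)²/61.10241 = 10.1451
  (18 − 58.15060)²/58.15060 = 27.7223
  (94 − 55.60241)²/55.60241 = 26.5164
  (12 − 44.26807)²/44.26807 = 23.5210
  (36 − 42.12952)²/42.12952 = 0.8918
  (37 − 65.78313)²/65.78313 = 12.5939
  (75 − 52.37349)²/52.37349 = 9.7752
  (56 − 49.84337)²/49.84337 = 0.7605
χ² = 9.9954 + 4.7252 + 34.3433 + 3.0314 + 10.1451 + 27.7223 + 26.5164 + 23.5210 + 0.8918 + 12.5939 + 9.7752 + 0.7605 = 164.022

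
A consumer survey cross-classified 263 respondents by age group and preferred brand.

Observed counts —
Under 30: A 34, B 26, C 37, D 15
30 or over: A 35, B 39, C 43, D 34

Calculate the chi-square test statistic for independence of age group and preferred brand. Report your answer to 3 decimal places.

Row totals: 112, 151. Column totals: 69, 65, 80, 49. Grand total N = 263.
Expected counts (row total × column total / N):
  Under 30, A: 112×69/263 = 29.3840
  Under 30, B: 112×65/263 = 27.6806
  Under 30, C: 112×80/263 = 34.0684
  Under 30, D: 112×49/263 = 20.8669
  30 or over, A: 151×69/263 = 39.6160
  30 or over, B: 151×65/263 = 37.3194
  30 or over, C: 151×80/263 = 45.9316
  30 or over, D: 151×49/263 = 28.1331
Contributions (O − E)²/E:
  (34 − 29.3840)²/29.3840 = 0.7251
  (26 − 27.6806)²/27.6806 = 0.1020
  (37 − 34.0684)²/34.0684 = 0.2523
  (15 − 20.8669)²/20.8669 = 1.6495
  (35 − 39.6160)²/39.6160 = 0.5378
  (39 − 37.3194)²/37.3194 = 0.0757
  (43 − 45.9316)²/45.9316 = 0.1871
  (34 − 28.1331)²/28.1331 = 1.2235
χ² = 0.7251 + 0.1020 + 0.2523 + 1.6495 + 0.5378 + 0.0757 + 0.1871 + 1.2235 = 4.753

4.753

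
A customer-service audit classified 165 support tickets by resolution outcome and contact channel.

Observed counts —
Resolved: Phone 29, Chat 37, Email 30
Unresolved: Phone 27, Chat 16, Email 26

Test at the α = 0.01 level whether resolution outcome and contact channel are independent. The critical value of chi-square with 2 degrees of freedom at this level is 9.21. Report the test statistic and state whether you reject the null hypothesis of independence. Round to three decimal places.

4.377; fail to reject H₀

Row totals: 96, 69. Column totals: 56, 53, 56. Grand total N = 165.
Expected counts (row total × column total / N):
  Resolved, Phone: 96×56/165 = 32.5818
  Resolved, Chat: 96×53/165 = 30.8364
  Resolved, Email: 96×56/165 = 32.5818
  Unresolved, Phone: 69×56/165 = 23.4182
  Unresolved, Chat: 69×53/165 = 22.1636
  Unresolved, Email: 69×56/165 = 23.4182
Contributions (O − E)²/E:
  (29 − 32.5818)²/32.5818 = 0.3938
  (37 − 30.8364)²/30.8364 = 1.2320
  (30 − 32.5818)²/32.5818 = 0.2046
  (27 − 23.4182)²/23.4182 = 0.5478
  (16 − 22.1636)²/22.1636 = 1.7141
  (26 − 23.4182)²/23.4182 = 0.2846
χ² = 0.3938 + 1.2320 + 0.2046 + 0.5478 + 1.7141 + 0.2846 = 4.377
df = (2−1)(3−1) = 2. Since 4.377 < 9.21, fail to reject the null hypothesis of independence at α = 0.01.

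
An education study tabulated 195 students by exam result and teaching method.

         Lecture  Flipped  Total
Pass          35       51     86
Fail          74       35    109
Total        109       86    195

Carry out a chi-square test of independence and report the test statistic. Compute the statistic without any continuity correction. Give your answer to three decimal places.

14.419

Grand total N = 195.
Expected counts (row total × column total / N):
  Pass, Lecture: 86×109/195 = 48.0718
  Pass, Flipped: 86×86/195 = 37.9282
  Fail, Lecture: 109×109/195 = 60.9282
  Fail, Flipped: 109×86/195 = 48.0718
Contributions (O − E)²/E:
  (35 − 48.0718)²/48.0718 = 3.5545
  (51 − 37.9282)²/37.9282 = 4.5051
  (74 − 60.9282)²/60.9282 = 2.8045
  (35 − 48.0718)²/48.0718 = 3.5545
χ² = 3.5545 + 4.5051 + 2.8045 + 3.5545 = 14.419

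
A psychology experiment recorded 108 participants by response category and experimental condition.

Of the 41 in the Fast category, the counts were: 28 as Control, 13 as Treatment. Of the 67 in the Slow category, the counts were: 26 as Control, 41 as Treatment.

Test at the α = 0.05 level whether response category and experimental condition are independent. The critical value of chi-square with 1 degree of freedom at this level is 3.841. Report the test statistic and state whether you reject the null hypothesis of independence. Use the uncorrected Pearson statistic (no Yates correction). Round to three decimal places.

8.846; reject H₀

Row totals: 41, 67. Column totals: 54, 54. Grand total N = 108.
Expected counts (row total × column total / N):
  Fast, Control: 41×54/108 = 20.5000
  Fast, Treatment: 41×54/108 = 20.5000
  Slow, Control: 67×54/108 = 33.5000
  Slow, Treatment: 67×54/108 = 33.5000
Contributions (O − E)²/E:
  (28 − 20.5000)²/20.5000 = 2.7439
  (13 − 20.5000)²/20.5000 = 2.7439
  (26 − 33.5000)²/33.5000 = 1.6791
  (41 − 33.5000)²/33.5000 = 1.6791
χ² = 2.7439 + 2.7439 + 1.6791 + 1.6791 = 8.846
df = (2−1)(2−1) = 1. Since 8.846 > 3.841, reject the null hypothesis of independence at α = 0.05.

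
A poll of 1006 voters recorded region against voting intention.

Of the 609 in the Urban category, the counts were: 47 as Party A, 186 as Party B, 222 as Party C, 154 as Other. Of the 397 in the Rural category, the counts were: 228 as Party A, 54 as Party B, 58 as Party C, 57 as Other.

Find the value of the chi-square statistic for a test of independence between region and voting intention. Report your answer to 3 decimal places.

Row totals: 609, 397. Column totals: 275, 240, 280, 211. Grand total N = 1006.
Expected counts (row total × column total / N):
  Urban, Party A: 609×275/1006 = 166.4761
  Urban, Party B: 609×240/1006 = 145.2883
  Urban, Party C: 609×280/1006 = 169.5030
  Urban, Other: 609×211/1006 = 127.7326
  Rural, Party A: 397×275/1006 = 108.5239
  Rural, Party B: 397×240/1006 = 94.7117
  Rural, Party C: 397×280/1006 = 110.4970
  Rural, Other: 397×211/1006 = 83.2674
Contributions (O − E)²/E:
  (47 − 166.4761)²/166.4761 = 85.7453
  (186 − 145.2883)²/145.2883 = 11.4080
  (222 − 169.5030)²/169.5030 = 16.2589
  (154 − 127.7326)²/127.7326 = 5.4017
  (228 − 108.5239)²/108.5239 = 131.5336
  (54 − 94.7117)²/94.7117 = 17.4999
  (58 − 110.4970)²/110.4970 = 24.9413
  (57 − 83.2674)²/83.2674 = 8.2863
χ² = 85.7453 + 11.4080 + 16.2589 + 5.4017 + 131.5336 + 17.4999 + 24.9413 + 8.2863 = 301.075

301.075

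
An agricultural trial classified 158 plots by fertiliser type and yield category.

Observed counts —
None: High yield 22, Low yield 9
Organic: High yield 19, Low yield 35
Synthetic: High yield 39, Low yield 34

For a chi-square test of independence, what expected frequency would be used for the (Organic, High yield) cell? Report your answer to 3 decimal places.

Row total (Organic) = 54; column total (High yield) = 80; grand total N = 158.
Expected count = (row total × column total) / N = 54 × 80 / 158 = 27.342.

27.342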